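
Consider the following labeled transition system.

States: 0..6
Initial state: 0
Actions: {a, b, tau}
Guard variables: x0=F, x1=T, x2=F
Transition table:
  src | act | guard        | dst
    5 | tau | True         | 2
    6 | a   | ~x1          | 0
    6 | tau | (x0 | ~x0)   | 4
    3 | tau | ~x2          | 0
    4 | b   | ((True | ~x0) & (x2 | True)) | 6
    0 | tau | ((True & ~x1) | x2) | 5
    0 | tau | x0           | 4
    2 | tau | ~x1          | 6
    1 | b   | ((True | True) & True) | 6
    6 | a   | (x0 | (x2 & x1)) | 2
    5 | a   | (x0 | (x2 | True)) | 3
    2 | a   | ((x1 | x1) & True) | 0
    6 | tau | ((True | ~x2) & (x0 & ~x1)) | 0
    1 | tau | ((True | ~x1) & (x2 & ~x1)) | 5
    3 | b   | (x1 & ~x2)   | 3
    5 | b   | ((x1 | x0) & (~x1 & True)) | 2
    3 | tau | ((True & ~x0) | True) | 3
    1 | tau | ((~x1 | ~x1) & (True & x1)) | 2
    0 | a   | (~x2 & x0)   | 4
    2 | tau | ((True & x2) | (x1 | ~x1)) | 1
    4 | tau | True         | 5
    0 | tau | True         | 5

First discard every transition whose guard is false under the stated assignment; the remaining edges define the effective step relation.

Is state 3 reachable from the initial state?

12 transition(s) survive guard evaluation.
depth 0: {0}
depth 1: {5}  total {0,5}
depth 2: {2,3}  total {0,2,3,5}
depth 3: {1}  total {0,1,2,3,5}
depth 4: {6}  total {0,1,2,3,5,6}
depth 5: {4}  total {0,1,2,3,4,5,6}
Reach set: {0,1,2,3,4,5,6}
witness 3: tau·a

Answer: REACHABLE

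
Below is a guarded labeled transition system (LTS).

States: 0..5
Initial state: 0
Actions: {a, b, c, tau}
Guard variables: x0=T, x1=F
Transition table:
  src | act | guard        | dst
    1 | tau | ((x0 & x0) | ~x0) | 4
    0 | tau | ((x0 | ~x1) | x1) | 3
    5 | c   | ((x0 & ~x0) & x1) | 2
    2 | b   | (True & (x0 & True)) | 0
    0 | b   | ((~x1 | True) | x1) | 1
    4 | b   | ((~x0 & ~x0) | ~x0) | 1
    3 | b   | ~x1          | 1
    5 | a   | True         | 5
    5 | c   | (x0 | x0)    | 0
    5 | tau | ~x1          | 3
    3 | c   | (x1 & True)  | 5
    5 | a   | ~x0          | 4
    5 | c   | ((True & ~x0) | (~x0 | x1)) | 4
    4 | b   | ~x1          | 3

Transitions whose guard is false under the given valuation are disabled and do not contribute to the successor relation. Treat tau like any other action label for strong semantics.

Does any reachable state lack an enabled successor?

Answer: DEADLOCK-FREE

Analysis:
R = {0,1,3,4}
  0: b→1  tau→3  [deg 2]
  1: tau→4  [deg 1]
  3: b→1  [deg 1]
  4: b→3  [deg 1]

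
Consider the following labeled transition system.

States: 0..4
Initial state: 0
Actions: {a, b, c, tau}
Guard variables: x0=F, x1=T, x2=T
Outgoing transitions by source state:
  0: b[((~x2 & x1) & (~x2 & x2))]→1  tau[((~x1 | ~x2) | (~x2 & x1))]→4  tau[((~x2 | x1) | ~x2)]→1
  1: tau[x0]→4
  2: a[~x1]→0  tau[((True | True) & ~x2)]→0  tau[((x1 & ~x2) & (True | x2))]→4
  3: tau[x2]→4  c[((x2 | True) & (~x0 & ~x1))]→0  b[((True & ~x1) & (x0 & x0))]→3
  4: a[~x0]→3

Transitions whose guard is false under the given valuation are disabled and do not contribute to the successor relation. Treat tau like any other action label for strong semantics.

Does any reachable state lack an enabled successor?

Answer: DEADLOCK at state 1

Working:
R = {0,1}
  0: tau→1  [1 out]
  1: ∅  [STUCK]
Path to 1: tau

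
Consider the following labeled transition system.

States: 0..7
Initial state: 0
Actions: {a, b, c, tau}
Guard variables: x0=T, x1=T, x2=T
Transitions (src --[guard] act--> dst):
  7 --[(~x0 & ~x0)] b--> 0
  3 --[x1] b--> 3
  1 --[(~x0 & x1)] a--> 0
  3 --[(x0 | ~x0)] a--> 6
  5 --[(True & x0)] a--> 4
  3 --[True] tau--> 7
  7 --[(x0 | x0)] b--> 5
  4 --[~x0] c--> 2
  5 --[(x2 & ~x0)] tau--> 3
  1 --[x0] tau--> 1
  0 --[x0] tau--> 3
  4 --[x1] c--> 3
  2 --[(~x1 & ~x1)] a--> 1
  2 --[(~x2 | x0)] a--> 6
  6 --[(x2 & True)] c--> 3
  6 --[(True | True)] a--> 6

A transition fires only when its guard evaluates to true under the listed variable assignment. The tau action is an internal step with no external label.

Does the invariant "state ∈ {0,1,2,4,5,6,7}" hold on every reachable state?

Safe = {0,1,2,4,5,6,7}
Reach set: {0,3,4,5,6,7}
  0: ✓
  3: outside
  4: ✓
  5: ✓
  6: ✓
  7: ✓
witness against invariant: tau → 3

Answer: INVARIANT VIOLATED at state 3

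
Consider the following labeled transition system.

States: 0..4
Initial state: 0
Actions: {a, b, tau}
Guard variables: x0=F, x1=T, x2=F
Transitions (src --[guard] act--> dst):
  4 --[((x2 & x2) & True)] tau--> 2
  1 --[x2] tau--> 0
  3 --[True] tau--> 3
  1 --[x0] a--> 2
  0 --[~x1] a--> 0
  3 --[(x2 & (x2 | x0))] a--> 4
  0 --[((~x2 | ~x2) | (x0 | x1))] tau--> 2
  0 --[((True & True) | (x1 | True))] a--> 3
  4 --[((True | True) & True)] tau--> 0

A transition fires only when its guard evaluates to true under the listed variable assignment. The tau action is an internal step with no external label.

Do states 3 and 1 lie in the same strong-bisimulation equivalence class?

Answer: NOT BISIMILAR

Trace:
Refine partition for ~:
  round 0: {{0,1,2,3,4}}
  round 1: {{0},{1,2},{3,4}}
  round 2: {{0},{1,2},{3},{4}}
stable after 3 split(s): 4 block(s)
[3]={3}  [1]={1,2}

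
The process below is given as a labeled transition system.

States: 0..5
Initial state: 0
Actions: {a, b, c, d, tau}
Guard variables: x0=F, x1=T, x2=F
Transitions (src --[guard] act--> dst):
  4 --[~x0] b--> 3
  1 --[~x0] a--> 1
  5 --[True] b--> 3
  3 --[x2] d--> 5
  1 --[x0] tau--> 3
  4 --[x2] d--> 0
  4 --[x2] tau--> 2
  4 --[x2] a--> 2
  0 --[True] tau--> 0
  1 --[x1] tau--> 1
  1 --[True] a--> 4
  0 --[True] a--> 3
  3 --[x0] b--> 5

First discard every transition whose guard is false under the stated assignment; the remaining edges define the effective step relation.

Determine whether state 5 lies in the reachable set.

Guard filter leaves 7 enabled edge(s).
depth 0: {0}
depth 1: {3}  total {0,3}
Reachable = {0,3}

Answer: UNREACHABLE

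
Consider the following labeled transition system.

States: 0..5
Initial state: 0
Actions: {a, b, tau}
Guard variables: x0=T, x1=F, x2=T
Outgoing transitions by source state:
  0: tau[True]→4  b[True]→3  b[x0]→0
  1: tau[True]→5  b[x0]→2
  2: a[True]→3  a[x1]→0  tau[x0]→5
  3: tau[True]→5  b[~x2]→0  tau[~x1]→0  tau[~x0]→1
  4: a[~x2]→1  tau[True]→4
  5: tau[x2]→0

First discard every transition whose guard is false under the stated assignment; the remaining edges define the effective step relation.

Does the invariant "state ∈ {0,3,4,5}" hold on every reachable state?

Answer: INVARIANT HOLDS

Working:
Inv-set: {0,3,4,5}
R = {0,3,4,5}
  0: ✓
  3: ✓
  4: ✓
  5: ✓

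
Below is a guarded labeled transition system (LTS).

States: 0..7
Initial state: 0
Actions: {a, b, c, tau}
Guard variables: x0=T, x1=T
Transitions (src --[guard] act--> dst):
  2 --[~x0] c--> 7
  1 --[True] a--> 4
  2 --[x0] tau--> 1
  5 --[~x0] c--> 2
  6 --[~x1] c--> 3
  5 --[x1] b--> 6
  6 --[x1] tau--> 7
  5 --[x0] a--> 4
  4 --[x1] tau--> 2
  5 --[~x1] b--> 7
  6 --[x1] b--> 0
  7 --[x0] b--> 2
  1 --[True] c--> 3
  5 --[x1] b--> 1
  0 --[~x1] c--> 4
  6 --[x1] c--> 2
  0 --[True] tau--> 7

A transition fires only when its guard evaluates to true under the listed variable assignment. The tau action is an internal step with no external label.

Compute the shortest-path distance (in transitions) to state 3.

Answer: 4

Trace:
Breadth-first toward 3:
  depth 0: {0}
  depth 1: {7}
  depth 2: {2}
  depth 3: {1}
  depth 4: {3,4}
first hit 3 at d=4 via tau·b·tau·c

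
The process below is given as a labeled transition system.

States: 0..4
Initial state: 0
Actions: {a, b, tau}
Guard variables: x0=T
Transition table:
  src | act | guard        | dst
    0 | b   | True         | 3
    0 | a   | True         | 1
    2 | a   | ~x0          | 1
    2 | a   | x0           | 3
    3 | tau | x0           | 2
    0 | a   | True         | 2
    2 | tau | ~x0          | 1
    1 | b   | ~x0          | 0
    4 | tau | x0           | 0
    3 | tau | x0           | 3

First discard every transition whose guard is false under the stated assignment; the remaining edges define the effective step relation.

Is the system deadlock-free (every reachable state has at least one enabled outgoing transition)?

Answer: DEADLOCK at state 1

Trace:
R = {0,1,2,3}
  0: a→1  a→2  b→3  [3 exit(s)]
  1: ∅  [deadlock]
  2: a→3  [1 exit(s)]
  3: tau→2  tau→3  [2 exit(s)]
witness 1: a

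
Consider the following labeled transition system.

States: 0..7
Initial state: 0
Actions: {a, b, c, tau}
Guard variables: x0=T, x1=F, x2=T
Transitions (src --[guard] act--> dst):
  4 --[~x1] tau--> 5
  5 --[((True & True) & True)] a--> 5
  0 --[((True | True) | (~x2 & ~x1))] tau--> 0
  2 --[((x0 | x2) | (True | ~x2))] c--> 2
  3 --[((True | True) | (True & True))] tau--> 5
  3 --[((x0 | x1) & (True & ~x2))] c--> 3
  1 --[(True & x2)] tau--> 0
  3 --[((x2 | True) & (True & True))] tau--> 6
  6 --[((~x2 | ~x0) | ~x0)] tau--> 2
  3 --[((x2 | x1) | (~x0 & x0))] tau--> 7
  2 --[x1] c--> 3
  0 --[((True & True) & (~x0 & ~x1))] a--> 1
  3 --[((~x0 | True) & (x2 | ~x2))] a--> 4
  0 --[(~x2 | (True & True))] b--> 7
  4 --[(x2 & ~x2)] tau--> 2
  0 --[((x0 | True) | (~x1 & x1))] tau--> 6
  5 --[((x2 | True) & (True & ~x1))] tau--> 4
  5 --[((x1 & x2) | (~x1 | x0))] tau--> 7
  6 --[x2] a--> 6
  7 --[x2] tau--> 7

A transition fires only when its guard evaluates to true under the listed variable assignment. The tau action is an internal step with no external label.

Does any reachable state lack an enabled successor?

Reachable = {0,6,7}
  0: b→7  tau→0  tau→6  [3 out]
  6: a→6  [1 out]
  7: tau→7  [1 out]

Answer: DEADLOCK-FREE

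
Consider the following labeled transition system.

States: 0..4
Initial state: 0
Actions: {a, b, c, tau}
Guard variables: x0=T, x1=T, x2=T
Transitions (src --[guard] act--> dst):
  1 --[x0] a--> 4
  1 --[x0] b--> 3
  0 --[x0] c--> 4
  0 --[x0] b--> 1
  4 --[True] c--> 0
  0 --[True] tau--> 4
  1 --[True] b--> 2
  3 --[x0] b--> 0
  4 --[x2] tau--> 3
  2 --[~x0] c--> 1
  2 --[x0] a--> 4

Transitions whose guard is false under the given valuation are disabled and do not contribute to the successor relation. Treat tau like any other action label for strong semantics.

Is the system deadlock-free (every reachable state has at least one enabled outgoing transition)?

Answer: DEADLOCK-FREE

Analysis:
Reach set: {0,1,2,3,4}
  0: b→1  c→4  tau→4  [deg 3]
  1: a→4  b→2  b→3  [deg 3]
  2: a→4  [deg 1]
  3: b→0  [deg 1]
  4: c→0  tau→3  [deg 2]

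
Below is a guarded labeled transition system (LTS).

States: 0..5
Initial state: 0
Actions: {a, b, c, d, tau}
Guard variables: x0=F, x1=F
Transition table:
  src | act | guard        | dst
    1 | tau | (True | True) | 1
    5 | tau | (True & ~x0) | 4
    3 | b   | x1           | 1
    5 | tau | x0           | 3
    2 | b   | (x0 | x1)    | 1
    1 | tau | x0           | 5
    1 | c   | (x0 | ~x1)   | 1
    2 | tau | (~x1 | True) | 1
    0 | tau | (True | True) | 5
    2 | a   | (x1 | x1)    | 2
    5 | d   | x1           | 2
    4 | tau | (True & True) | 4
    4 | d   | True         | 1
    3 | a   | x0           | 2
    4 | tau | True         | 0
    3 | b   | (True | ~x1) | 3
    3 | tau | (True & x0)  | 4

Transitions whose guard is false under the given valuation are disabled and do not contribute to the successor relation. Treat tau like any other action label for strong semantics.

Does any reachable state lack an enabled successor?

Answer: DEADLOCK-FREE

Analysis:
R = {0,1,4,5}
  0: tau→5  [1 exit(s)]
  1: c→1  tau→1  [2 exit(s)]
  4: d→1  tau→0  tau→4  [3 exit(s)]
  5: tau→4  [1 exit(s)]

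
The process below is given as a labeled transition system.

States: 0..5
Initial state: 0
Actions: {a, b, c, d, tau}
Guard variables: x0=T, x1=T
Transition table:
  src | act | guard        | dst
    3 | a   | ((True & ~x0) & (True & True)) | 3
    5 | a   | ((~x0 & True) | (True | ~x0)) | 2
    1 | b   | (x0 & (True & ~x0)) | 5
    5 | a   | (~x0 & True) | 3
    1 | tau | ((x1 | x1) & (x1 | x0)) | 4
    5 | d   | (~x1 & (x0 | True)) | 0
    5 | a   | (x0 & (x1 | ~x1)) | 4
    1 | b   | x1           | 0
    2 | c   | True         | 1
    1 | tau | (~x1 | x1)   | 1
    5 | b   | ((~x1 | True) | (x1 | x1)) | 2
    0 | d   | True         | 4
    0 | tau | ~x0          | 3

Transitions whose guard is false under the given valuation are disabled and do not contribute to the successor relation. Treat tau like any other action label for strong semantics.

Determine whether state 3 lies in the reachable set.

Guard filter leaves 8 enabled edge(s).
L0 = {0}
L1 = {4}  cumulative {0,4}
R = {0,4}

Answer: UNREACHABLE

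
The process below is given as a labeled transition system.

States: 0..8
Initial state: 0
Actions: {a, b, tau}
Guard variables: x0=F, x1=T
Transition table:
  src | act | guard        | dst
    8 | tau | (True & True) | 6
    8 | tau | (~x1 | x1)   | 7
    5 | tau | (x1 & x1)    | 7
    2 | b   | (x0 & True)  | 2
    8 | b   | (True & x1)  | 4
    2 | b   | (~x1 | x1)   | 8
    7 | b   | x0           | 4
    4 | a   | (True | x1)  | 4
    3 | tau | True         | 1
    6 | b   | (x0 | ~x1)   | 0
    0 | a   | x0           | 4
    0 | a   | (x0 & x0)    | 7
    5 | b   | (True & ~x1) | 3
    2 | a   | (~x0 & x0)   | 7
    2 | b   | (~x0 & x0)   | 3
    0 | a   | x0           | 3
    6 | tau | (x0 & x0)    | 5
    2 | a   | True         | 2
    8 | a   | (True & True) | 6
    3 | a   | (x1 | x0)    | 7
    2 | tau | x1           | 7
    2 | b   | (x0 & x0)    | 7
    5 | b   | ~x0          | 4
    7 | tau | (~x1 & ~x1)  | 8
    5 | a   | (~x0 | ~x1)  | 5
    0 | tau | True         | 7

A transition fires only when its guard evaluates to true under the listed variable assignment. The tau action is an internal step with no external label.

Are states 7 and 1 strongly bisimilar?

Bisimulation quotient by refinement:
  P[0] = {{0,1,2,3,4,5,6,7,8}}
  P[1] = {{0},{1,6,7},{2,5,8},{3},{4}}
  P[2] = {{0},{1,6,7},{2},{3},{4},{5},{8}}
7 equivalence class(es) (converged in 3)
class of 7: {1,6,7}; class of 1: {1,6,7}

Answer: BISIMILAR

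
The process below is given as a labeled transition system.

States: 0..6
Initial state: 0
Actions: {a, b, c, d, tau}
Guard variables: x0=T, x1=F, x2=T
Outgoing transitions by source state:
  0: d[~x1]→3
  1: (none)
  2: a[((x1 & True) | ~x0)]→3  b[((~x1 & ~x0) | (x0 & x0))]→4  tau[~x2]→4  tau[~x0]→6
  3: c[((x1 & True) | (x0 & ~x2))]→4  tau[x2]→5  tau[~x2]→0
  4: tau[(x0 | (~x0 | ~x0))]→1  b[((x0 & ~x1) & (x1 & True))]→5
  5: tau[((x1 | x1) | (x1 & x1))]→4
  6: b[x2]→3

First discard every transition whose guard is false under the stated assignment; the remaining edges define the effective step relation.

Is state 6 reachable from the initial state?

Answer: UNREACHABLE

Trace:
Guard filter leaves 5 enabled edge(s).
depth 0: {0}
depth 1: {3}  total {0,3}
depth 2: {5}  total {0,3,5}
R = {0,3,5}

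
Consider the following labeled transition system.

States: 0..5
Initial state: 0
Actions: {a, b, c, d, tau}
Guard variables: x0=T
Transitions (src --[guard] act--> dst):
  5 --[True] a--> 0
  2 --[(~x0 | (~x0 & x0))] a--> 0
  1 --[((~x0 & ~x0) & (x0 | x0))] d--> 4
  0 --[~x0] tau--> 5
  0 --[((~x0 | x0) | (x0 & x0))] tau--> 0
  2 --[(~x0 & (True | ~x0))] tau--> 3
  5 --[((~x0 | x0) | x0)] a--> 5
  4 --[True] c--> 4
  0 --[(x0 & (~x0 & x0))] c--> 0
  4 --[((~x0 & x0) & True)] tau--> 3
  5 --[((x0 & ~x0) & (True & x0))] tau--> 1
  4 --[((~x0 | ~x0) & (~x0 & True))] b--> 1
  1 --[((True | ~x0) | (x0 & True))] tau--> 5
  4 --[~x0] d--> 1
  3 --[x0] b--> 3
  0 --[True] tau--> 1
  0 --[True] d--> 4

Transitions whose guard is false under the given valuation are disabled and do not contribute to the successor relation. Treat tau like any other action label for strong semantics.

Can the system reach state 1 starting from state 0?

Guard filter leaves 8 enabled edge(s).
depth 0: {0}
depth 1: {1,4}  now seen {0,1,4}
depth 2: {5}  now seen {0,1,4,5}
R = {0,1,4,5}
Path to 1: tau

Answer: REACHABLE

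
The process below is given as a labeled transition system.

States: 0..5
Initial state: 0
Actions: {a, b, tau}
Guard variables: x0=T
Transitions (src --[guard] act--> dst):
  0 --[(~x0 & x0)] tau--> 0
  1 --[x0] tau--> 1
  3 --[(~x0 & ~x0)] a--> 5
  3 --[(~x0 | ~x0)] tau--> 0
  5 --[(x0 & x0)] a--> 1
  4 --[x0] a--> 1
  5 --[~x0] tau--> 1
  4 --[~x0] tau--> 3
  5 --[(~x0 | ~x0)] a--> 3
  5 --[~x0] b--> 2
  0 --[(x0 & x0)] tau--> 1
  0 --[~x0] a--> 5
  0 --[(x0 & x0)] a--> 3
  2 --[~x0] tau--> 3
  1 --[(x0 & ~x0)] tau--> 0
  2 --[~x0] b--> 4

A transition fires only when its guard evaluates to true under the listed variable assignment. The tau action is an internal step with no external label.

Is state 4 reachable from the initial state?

After dropping false guards: 5 live edges.
Layer 0: {0}
Layer 1: {1,3}  now seen {0,1,3}
R = {0,1,3}

Answer: UNREACHABLE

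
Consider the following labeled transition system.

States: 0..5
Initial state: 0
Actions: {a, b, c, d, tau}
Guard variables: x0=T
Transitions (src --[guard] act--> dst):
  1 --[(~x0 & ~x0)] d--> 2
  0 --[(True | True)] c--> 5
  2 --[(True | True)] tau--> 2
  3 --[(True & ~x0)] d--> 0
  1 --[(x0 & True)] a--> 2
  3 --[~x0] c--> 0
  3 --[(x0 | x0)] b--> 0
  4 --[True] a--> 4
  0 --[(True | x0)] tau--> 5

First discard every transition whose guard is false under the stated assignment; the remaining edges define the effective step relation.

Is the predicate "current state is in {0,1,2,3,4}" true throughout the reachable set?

Answer: INVARIANT VIOLATED at state 5

Working:
Inv-set: {0,1,2,3,4}
Reach set: {0,5}
  0: ok
  5: outside
witness against invariant: c → 5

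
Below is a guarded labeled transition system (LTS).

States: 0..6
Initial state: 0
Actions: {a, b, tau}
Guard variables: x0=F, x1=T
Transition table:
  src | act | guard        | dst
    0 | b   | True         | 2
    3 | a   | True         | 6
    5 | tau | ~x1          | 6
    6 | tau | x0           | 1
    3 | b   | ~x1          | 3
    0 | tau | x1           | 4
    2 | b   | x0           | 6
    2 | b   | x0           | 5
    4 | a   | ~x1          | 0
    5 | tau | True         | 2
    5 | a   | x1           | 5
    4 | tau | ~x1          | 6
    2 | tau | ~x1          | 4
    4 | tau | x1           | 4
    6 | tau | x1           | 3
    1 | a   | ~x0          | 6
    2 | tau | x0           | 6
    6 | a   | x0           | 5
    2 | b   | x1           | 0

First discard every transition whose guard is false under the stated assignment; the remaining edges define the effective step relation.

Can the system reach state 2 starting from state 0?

After dropping false guards: 9 live edges.
Layer 0: {0}
Layer 1: {2,4}  cumulative {0,2,4}
R = {0,2,4}
Path to 2: b

Answer: REACHABLE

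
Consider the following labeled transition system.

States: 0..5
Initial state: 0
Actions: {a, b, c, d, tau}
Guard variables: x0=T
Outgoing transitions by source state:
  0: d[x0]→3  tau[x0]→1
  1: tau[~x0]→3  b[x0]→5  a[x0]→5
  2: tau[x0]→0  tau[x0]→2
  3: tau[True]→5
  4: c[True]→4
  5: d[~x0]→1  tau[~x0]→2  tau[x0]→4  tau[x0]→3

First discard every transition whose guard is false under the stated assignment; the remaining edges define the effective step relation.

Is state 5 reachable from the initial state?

10 transition(s) survive guard evaluation.
L0 = {0}
L1 = {1,3}  cumulative {0,1,3}
L2 = {5}  cumulative {0,1,3,5}
L3 = {4}  cumulative {0,1,3,4,5}
R = {0,1,3,4,5}
Path to 5: d·tau

Answer: REACHABLE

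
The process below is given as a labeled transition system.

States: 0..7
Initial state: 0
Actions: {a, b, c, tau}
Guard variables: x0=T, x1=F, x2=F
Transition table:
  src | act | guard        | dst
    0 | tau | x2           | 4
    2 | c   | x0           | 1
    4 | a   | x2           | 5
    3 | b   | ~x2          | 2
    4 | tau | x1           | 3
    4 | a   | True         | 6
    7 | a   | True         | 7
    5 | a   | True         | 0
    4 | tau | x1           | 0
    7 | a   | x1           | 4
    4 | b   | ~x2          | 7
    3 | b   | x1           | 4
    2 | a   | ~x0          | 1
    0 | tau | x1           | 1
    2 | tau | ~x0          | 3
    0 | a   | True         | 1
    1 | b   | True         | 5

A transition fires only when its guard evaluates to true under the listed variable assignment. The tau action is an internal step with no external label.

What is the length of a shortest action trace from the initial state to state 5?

Answer: 2

Trace:
Breadth-first toward 5:
  Layer 0: {0}
  Layer 1: {1}
  Layer 2: {5}
first hit 5 at d=2 via a·b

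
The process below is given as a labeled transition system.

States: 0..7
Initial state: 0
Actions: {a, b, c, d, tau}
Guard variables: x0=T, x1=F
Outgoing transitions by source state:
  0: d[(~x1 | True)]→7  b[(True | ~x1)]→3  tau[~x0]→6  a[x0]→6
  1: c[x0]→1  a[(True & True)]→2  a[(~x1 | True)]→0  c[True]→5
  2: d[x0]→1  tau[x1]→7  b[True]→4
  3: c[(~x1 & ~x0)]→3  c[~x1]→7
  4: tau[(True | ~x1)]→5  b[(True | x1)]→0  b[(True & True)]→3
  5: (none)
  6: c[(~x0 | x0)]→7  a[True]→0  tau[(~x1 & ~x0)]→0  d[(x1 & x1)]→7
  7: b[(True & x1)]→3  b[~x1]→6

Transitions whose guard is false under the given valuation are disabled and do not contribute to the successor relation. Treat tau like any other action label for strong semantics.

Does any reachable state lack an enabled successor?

Answer: DEADLOCK-FREE

Trace:
Reach set: {0,3,6,7}
  0: a→6  b→3  d→7  [deg 3]
  3: c→7  [deg 1]
  6: a→0  c→7  [deg 2]
  7: b→6  [deg 1]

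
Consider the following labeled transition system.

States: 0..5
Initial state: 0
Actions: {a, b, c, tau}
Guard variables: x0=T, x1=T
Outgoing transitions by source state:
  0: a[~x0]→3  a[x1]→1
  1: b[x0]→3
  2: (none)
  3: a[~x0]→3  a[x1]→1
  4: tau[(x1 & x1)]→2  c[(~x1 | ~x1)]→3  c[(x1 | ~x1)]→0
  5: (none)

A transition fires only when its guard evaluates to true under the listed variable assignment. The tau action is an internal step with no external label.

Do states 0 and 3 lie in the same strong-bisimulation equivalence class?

Refine partition for ~:
  round 0: {{0,1,2,3,4,5}}
  round 1: {{0,3},{1},{2,5},{4}}
Fixed point at round 2; 4 class(es).
class of 0: {0,3}; class of 3: {0,3}

Answer: BISIMILAR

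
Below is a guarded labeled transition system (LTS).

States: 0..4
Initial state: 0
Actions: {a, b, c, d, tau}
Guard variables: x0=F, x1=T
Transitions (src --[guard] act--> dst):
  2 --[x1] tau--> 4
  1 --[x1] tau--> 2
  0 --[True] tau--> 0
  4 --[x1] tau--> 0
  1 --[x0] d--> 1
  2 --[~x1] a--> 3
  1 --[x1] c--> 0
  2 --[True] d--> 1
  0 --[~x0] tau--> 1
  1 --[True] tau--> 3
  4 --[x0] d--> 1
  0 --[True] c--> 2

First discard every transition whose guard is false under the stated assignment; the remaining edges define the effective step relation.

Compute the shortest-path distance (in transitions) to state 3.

Breadth-first toward 3:
  Layer 0: {0}
  Layer 1: {1,2}
  Layer 2: {3,4}
depth(3)=2, e.g. tau·tau

Answer: 2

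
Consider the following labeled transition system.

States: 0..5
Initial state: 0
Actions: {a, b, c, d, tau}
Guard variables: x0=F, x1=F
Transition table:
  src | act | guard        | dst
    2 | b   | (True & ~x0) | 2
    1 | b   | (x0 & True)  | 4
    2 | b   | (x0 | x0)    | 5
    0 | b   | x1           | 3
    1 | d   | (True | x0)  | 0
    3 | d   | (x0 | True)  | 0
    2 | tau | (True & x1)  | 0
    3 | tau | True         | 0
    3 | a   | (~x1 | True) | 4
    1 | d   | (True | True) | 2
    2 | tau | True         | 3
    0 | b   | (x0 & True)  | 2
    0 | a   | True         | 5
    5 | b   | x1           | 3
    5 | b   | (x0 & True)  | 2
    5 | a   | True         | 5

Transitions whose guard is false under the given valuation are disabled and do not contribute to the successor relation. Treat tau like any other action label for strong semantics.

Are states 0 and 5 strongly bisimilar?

Answer: BISIMILAR

Trace:
Refine partition for ~:
  π0 = {{0,1,2,3,4,5}}
  π1 = {{0,5},{1},{2},{3},{4}}
Fixed point at round 2; 5 class(es).
[0]={0,5}  [5]={0,5}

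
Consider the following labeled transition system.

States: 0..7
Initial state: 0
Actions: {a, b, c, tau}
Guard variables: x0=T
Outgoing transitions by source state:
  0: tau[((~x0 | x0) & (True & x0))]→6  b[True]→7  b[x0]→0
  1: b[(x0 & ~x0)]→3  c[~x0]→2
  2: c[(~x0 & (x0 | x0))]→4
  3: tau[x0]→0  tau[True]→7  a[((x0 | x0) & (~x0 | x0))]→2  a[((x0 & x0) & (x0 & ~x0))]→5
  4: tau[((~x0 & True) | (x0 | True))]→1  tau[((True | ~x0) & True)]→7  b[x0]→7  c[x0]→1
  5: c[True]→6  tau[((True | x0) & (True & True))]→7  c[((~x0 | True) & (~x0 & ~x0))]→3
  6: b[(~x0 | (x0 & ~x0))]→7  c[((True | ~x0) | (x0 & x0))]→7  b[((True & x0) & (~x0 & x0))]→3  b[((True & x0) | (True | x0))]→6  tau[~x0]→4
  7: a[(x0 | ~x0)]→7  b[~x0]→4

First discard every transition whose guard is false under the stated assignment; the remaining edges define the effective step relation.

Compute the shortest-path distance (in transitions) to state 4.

BFS to 4:
  Layer 0: {0}
  Layer 1: {6,7}
4 never appears.

Answer: UNREACHABLE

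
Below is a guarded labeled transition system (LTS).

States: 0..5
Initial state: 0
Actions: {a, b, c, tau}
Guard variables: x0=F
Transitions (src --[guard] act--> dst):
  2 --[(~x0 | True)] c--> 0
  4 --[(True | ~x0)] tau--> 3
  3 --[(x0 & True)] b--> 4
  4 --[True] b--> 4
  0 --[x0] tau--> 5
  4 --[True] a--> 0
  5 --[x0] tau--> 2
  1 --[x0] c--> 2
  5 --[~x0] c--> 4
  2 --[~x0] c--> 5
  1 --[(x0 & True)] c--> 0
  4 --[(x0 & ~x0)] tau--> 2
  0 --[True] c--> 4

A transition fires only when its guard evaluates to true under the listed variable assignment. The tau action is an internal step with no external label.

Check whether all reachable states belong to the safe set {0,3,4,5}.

Safe = {0,3,4,5}
Reach set: {0,3,4}
  0: safe
  3: safe
  4: safe

Answer: INVARIANT HOLDS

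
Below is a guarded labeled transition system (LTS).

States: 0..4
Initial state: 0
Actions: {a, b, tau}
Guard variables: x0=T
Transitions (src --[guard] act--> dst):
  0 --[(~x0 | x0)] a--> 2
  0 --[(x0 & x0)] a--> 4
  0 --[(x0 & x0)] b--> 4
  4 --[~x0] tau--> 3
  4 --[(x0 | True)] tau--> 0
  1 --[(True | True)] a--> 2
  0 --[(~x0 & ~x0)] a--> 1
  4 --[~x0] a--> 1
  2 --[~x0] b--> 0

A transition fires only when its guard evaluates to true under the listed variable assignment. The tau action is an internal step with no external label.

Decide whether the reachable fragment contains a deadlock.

Answer: DEADLOCK at state 2

Analysis:
Reach set: {0,2,4}
  0: a→2  a→4  b→4  [3 out]
  2: ∅  [no exit]
  4: tau→0  [1 out]
witness 2: a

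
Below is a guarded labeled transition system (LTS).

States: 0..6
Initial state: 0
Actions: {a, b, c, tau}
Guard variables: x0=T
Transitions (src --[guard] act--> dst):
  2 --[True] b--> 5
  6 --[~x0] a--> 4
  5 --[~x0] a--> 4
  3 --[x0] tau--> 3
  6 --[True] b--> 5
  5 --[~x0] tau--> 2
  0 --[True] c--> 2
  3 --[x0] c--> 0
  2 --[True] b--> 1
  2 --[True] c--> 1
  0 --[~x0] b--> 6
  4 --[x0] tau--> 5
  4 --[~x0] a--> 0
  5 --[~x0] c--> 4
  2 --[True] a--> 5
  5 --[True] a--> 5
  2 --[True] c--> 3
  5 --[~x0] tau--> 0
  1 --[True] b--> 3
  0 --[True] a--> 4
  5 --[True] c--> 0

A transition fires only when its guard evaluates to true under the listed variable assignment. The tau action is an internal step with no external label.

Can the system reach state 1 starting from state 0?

After dropping false guards: 14 live edges.
Layer 0: {0}
Layer 1: {2,4}  cumulative {0,2,4}
Layer 2: {1,3,5}  cumulative {0,1,2,3,4,5}
Reachable = {0,1,2,3,4,5}
witness 1: c·b

Answer: REACHABLE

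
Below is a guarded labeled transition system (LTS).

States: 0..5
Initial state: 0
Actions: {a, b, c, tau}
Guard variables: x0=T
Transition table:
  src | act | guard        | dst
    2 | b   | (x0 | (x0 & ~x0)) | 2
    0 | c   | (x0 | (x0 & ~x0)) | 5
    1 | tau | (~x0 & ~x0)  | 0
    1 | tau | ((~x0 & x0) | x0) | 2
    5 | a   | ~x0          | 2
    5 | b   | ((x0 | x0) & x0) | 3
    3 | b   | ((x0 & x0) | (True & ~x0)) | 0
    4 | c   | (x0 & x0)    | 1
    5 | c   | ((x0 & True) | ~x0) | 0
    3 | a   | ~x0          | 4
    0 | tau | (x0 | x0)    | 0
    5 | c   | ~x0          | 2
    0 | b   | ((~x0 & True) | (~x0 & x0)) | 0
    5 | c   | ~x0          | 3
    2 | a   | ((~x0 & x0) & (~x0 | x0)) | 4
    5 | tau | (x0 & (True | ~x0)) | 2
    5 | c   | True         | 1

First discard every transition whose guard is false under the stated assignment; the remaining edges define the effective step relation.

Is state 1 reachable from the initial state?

After dropping false guards: 10 live edges.
depth 0: {0}
depth 1: {5}  now seen {0,5}
depth 2: {1,2,3}  now seen {0,1,2,3,5}
Reachable = {0,1,2,3,5}
trace reaching 1: c·c

Answer: REACHABLE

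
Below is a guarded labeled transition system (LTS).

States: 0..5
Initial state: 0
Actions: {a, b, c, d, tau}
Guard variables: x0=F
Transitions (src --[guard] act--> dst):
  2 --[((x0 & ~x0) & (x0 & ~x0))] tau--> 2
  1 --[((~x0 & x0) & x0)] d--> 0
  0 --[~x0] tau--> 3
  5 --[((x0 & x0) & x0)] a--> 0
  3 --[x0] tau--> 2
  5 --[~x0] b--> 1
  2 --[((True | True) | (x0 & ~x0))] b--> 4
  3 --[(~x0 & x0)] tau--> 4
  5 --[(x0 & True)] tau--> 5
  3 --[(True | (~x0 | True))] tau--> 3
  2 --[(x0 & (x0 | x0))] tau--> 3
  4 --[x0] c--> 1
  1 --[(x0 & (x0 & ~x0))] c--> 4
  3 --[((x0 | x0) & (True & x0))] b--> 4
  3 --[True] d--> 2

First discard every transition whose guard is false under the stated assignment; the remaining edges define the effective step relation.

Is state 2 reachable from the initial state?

Answer: REACHABLE

Working:
Guard filter leaves 5 enabled edge(s).
L0 = {0}
L1 = {3}  cumulative {0,3}
L2 = {2}  cumulative {0,2,3}
L3 = {4}  cumulative {0,2,3,4}
Reachable = {0,2,3,4}
trace reaching 2: tau·d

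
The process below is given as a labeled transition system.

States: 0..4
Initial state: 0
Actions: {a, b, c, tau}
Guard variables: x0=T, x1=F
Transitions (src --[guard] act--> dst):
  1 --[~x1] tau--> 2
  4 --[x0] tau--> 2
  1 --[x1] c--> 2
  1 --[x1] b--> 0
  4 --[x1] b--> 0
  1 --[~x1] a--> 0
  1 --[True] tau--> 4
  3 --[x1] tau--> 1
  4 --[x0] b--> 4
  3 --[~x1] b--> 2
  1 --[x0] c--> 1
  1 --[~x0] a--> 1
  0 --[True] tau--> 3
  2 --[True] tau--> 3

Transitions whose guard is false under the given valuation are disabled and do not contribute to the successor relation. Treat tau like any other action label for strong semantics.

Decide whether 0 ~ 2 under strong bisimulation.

Compute ~ classes (split until stable):
  π0 = {{0,1,2,3,4}}
  π1 = {{0,2},{1},{3},{4}}
stable after 2 split(s): 4 block(s)
0∈{0,2}, 2∈{0,2}

Answer: BISIMILAR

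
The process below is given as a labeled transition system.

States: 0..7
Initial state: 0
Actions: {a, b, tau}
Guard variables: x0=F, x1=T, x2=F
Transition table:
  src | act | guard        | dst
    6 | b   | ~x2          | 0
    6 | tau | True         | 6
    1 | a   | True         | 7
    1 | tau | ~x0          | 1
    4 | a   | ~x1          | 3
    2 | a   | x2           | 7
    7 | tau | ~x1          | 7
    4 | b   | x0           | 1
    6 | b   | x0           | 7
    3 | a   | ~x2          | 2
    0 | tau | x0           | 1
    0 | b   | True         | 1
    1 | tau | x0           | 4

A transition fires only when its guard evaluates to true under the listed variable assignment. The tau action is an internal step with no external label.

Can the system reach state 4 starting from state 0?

Guard filter leaves 6 enabled edge(s).
L0 = {0}
L1 = {1}  now seen {0,1}
L2 = {7}  now seen {0,1,7}
Reachable = {0,1,7}

Answer: UNREACHABLE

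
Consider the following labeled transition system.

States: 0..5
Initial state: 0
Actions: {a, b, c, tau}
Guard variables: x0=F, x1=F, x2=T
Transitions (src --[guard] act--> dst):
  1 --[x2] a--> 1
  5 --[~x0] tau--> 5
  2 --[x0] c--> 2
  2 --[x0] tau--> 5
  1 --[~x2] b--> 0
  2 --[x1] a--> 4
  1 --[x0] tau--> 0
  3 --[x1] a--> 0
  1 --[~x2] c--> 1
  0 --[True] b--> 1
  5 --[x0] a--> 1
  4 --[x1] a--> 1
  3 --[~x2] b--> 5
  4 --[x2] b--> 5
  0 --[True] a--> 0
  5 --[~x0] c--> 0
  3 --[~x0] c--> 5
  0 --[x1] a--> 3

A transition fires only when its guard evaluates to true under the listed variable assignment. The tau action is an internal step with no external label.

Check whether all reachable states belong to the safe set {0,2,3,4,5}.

Answer: INVARIANT VIOLATED at state 1

Analysis:
Safe = {0,2,3,4,5}
R = {0,1}
  0: safe
  1: VIOLATES
witness against invariant: b → 1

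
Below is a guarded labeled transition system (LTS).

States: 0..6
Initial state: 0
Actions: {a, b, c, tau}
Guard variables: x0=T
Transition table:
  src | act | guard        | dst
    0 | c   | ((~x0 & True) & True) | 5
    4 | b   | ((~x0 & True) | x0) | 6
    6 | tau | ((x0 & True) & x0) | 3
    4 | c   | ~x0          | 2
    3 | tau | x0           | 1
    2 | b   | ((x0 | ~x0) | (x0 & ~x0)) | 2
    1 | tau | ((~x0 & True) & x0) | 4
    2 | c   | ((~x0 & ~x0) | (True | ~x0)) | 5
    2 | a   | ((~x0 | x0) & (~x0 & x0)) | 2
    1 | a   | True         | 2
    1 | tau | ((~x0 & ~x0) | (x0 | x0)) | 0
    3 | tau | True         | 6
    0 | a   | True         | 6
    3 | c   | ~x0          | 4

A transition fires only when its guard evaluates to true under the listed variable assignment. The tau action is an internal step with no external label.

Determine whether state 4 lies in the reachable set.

9 transition(s) survive guard evaluation.
L0 = {0}
L1 = {6}  now seen {0,6}
L2 = {3}  now seen {0,3,6}
L3 = {1}  now seen {0,1,3,6}
L4 = {2}  now seen {0,1,2,3,6}
L5 = {5}  now seen {0,1,2,3,5,6}
R = {0,1,2,3,5,6}

Answer: UNREACHABLE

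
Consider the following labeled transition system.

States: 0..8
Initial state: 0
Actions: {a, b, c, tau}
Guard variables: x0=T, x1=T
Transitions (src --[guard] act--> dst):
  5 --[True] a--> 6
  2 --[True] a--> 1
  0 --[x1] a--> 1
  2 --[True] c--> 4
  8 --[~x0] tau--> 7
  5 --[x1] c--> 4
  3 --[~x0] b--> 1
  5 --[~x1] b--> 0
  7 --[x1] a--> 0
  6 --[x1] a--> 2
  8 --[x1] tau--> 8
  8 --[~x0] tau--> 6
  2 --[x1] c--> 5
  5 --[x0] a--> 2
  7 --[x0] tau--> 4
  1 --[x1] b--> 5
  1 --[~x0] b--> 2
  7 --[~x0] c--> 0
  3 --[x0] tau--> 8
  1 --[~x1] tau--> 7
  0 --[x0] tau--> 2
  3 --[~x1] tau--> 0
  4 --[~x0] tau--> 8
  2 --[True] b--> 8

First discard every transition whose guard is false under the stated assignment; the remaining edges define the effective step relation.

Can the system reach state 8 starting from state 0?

Guard filter leaves 15 enabled edge(s).
L0 = {0}
L1 = {1,2}  total {0,1,2}
L2 = {4,5,8}  total {0,1,2,4,5,8}
L3 = {6}  total {0,1,2,4,5,6,8}
Reach set: {0,1,2,4,5,6,8}
trace reaching 8: tau·b

Answer: REACHABLE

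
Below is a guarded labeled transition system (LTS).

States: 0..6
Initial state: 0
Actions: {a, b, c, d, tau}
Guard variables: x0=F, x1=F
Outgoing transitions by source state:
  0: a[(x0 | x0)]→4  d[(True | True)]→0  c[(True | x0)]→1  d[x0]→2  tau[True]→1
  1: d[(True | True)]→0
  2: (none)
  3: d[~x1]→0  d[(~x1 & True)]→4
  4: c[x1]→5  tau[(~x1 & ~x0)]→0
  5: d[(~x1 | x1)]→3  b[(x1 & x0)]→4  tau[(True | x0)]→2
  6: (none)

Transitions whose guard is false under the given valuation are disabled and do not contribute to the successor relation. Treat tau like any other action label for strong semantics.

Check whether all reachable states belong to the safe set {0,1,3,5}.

Answer: INVARIANT HOLDS

Trace:
Inv-set: {0,1,3,5}
Reach set: {0,1}
  0: safe
  1: safe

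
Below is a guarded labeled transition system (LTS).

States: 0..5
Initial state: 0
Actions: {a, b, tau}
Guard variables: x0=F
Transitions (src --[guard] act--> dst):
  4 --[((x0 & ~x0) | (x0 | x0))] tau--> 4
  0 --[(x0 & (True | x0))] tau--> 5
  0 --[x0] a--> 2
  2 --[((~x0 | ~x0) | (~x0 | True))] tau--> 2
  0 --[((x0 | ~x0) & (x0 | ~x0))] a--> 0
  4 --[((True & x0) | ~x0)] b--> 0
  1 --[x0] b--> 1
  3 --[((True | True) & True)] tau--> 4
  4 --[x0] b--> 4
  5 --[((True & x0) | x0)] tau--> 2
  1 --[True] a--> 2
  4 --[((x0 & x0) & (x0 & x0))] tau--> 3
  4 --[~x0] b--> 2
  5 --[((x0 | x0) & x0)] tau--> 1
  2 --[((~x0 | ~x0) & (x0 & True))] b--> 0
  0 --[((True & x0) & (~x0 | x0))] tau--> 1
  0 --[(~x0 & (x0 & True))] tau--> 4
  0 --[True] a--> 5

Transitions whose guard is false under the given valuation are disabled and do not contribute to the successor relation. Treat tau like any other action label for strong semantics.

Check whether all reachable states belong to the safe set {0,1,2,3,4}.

Inv-set: {0,1,2,3,4}
R = {0,5}
  0: ✓
  5: ✗ unsafe
witness against invariant: a → 5

Answer: INVARIANT VIOLATED at state 5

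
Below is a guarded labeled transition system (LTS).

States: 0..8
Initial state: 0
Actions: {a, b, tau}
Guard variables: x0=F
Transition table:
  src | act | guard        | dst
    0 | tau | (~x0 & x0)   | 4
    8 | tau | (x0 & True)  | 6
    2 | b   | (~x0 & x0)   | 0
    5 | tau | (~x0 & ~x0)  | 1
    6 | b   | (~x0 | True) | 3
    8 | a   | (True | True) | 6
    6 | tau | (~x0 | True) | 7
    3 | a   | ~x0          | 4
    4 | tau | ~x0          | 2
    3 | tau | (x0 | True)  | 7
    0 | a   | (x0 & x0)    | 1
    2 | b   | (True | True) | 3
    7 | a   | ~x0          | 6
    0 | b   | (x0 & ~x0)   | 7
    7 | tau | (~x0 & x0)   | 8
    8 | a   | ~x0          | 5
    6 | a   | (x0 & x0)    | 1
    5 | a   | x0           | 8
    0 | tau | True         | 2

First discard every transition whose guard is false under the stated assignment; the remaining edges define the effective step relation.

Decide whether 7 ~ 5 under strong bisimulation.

Bisimulation quotient by refinement:
  π0 = {{0,1,2,3,4,5,6,7,8}}
  π1 = {{0,4,5},{1},{2},{3},{6},{7,8}}
  π2 = {{0,4},{1},{2},{3},{5},{6},{7},{8}}
stable after 3 split(s): 8 block(s)
class of 7: {7}; class of 5: {5}

Answer: NOT BISIMILAR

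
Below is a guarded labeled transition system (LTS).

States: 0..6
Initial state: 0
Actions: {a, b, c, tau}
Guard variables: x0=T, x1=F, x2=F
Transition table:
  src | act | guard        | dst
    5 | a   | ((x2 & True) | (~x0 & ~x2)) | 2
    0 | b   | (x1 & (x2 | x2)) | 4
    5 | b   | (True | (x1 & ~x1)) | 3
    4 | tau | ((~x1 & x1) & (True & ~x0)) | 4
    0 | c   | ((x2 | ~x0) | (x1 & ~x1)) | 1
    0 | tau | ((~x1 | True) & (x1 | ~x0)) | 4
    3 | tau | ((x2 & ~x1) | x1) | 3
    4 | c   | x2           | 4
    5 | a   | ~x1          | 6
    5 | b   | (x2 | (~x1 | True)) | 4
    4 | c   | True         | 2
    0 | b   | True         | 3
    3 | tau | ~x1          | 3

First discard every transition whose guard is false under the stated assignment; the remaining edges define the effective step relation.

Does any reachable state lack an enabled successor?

Reach set: {0,3}
  0: b→3  [deg 1]
  3: tau→3  [deg 1]

Answer: DEADLOCK-FREE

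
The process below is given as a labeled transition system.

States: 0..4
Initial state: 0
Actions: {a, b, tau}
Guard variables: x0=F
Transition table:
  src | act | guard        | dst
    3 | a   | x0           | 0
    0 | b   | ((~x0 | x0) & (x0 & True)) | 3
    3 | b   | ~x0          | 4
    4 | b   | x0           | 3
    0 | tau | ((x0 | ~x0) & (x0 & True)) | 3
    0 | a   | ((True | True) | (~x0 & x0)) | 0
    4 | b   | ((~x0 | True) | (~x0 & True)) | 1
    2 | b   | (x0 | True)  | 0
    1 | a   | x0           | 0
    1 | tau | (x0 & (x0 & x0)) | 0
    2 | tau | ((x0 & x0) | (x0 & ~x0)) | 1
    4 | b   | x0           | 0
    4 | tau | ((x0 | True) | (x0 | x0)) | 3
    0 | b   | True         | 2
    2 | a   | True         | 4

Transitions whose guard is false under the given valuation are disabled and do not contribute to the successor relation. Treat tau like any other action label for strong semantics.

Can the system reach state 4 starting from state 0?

Guard filter leaves 7 enabled edge(s).
depth 0: {0}
depth 1: {2}  now seen {0,2}
depth 2: {4}  now seen {0,2,4}
depth 3: {1,3}  now seen {0,1,2,3,4}
R = {0,1,2,3,4}
trace reaching 4: b·a

Answer: REACHABLE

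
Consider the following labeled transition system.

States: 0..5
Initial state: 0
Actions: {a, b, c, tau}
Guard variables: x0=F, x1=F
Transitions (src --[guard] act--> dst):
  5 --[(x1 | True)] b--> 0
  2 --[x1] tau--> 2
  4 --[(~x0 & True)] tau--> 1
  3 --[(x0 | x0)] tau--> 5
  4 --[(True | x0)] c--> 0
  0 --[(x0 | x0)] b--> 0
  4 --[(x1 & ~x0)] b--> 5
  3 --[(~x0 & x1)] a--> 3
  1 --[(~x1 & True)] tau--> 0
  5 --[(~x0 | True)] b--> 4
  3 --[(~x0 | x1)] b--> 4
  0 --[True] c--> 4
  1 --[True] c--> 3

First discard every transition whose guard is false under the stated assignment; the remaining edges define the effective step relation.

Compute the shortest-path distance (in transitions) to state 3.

BFS to 3:
  Layer 0: {0}
  Layer 1: {4}
  Layer 2: {1}
  Layer 3: {3}
depth(3)=3, e.g. c·tau·c

Answer: 3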